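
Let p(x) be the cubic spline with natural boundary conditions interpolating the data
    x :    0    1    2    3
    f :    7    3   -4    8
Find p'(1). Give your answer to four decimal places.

Write M_i for p''(x_i). With h_i = 1, 1, 1 and divided differences Δ_i = -4, -7, 12, the continuity of p' gives the tridiagonal system
  1·M_0 + 4·M_1 + 1·M_2 = 6(Δ_1 - Δ_0) = -18
  1·M_1 + 4·M_2 + 1·M_3 = 6(Δ_2 - Δ_1) = 114
Natural end conditions: M_0 = M_3 = 0.
Hence M_0 = 0, M_1 = -62/5, M_2 = 158/5, M_3 = 0.
On [1, 2], p'(x) = b_1 + 2c_1·(x - 1) + 3d_1·(x - 1)² with b_1 = Δ_1 - h_1(2M_1 + M_2)/6 = -122/15, c_1 = M_1/2 = -31/5, d_1 = (M_2 - M_1)/(6h_1) = 22/3. So p'(1) = -122/15.

-8.1333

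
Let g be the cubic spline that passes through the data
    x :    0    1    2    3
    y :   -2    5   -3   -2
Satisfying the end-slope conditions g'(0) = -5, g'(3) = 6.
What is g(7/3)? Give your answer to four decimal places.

With M_i denoting the second derivative at x_i, h_i = 1, 1, 1, and Δ_i = (y_(i+1) − y_i)/h_i = 7, -8, 1:
  1·M_0 + 4·M_1 + 1·M_2 = 6(Δ_1 - Δ_0) = -90
  1·M_1 + 4·M_2 + 1·M_3 = 6(Δ_2 - Δ_1) = 54
Clamped end conditions give two more equations: 2h_0·M_0 + h_0·M_1 = 6(Δ_0 - g'(0)) = 72 and h_2·M_2 + 2h_2·M_3 = 6(g'(3) - Δ_2) = 30.
Solving the tridiagonal system: M_0 = 172/3, M_1 = -128/3, M_2 = 70/3, M_3 = 10/3.
On [2, 3], g(x) = -3 - 22/3·(x - 2) + 35/3·(x - 2)² - 10/3·(x - 2)³.
With (x - 2) = 1/3: g(7/3) = -346/81.

-4.2716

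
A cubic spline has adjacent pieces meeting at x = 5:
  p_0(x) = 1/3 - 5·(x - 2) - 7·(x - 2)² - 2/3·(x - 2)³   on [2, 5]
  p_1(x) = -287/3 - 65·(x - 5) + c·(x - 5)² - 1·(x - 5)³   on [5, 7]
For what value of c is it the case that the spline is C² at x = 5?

-13

p_0''(x) = -14 - 4·(x - 2), so p_0''(5) = -26. On the right, p_1''(5) = 2c, so c = -13.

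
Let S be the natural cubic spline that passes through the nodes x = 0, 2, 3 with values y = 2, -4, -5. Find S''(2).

2

Put σ_i = S'' at the i-th knot. Here h = (2, 1) and Δ = (-3, -1), so the interior equations h_(i-1)·σ_(i-1) + 2(h_(i-1)+h_i)·σ_i + h_i·σ_(i+1) = 6(Δ_i − Δ_(i-1)) read
  2·σ_0 + 6·σ_1 + 1·σ_2 = 6(Δ_1 - Δ_0) = 12
Natural end conditions: σ_0 = σ_2 = 0.
Solving: σ_0 = 0, σ_1 = 2, σ_2 = 0.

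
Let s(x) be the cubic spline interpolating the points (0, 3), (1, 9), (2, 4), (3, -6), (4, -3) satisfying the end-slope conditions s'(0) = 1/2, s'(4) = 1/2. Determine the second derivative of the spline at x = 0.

27

Put m_i = s'' at the i-th knot. Here h = (1, 1, 1, 1) and Δ = (6, -5, -10, 3), so the interior equations h_(i-1)·m_(i-1) + 2(h_(i-1)+h_i)·m_i + h_i·m_(i+1) = 6(Δ_i − Δ_(i-1)) read
  1·m_0 + 4·m_1 + 1·m_2 = 6(Δ_1 - Δ_0) = -66
  1·m_1 + 4·m_2 + 1·m_3 = 6(Δ_2 - Δ_1) = -30
  1·m_2 + 4·m_3 + 1·m_4 = 6(Δ_3 - Δ_2) = 78
Clamped end conditions give two more equations: 2h_0·m_0 + h_0·m_1 = 6(Δ_0 - s'(0)) = 33 and h_3·m_3 + 2h_3·m_4 = 6(s'(4) - Δ_3) = -15.
Forward elimination and back-substitution give m_0 = 27, m_1 = -21, m_2 = -9, m_3 = 27, m_4 = -21.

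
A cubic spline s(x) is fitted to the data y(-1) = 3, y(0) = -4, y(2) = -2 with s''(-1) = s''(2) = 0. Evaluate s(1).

Write σ_i for s''(x_i). With h_i = 1, 2 and divided differences Δ_i = -7, 1, the continuity of s' gives the tridiagonal system
  1·σ_0 + 6·σ_1 + 2·σ_2 = 6(Δ_1 - Δ_0) = 48
Natural end conditions: σ_0 = σ_2 = 0.
Hence σ_0 = 0, σ_1 = 8, σ_2 = 0.
On [0, 2], s(x) = -4 - 13/3·x + 4·x² - 2/3·x³.
With x = 1: s(1) = -5.

-5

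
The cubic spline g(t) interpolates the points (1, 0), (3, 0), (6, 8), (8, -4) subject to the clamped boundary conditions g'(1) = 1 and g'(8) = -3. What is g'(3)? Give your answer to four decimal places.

Put M_i = g'' at the i-th knot. Here h = (2, 3, 2) and Δ = (0, 8/3, -6), so the interior equations h_(i-1)·M_(i-1) + 2(h_(i-1)+h_i)·M_i + h_i·M_(i+1) = 6(Δ_i − Δ_(i-1)) read
  2·M_0 + 10·M_1 + 3·M_2 = 6(Δ_1 - Δ_0) = 16
  3·M_1 + 10·M_2 + 2·M_3 = 6(Δ_2 - Δ_1) = -52
Clamped end conditions give two more equations: 2h_0·M_0 + h_0·M_1 = 6(Δ_0 - g'(1)) = -6 and h_2·M_2 + 2h_2·M_3 = 6(g'(8) - Δ_2) = 18.
Forward elimination and back-substitution give M_0 = -95/24, M_1 = 59/12, M_2 = -101/12, M_3 = 209/24.
On [3, 6], g'(t) = b_1 + 2c_1·(t - 3) + 3d_1·(t - 3)² with b_1 = Δ_1 - h_1(2M_1 + M_2)/6 = 47/24, c_1 = M_1/2 = 59/24, d_1 = (M_2 - M_1)/(6h_1) = -20/27. So g'(3) = 47/24.

1.9583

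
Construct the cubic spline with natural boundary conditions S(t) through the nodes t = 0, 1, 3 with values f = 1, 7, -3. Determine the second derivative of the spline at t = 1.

Write m_i for S''(x_i). With h_i = 1, 2 and divided differences Δ_i = 6, -5, the continuity of S' gives the tridiagonal system
  1·m_0 + 6·m_1 + 2·m_2 = 6(Δ_1 - Δ_0) = -66
Natural end conditions: m_0 = m_2 = 0.
Solving the tridiagonal system: m_0 = 0, m_1 = -11, m_2 = 0.

-11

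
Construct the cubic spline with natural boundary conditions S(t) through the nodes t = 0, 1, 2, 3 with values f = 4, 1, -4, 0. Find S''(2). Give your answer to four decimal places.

15.2000

With m_i denoting the second derivative at x_i, h_i = 1, 1, 1, and Δ_i = (y_(i+1) − y_i)/h_i = -3, -5, 4:
  1·m_0 + 4·m_1 + 1·m_2 = 6(Δ_1 - Δ_0) = -12
  1·m_1 + 4·m_2 + 1·m_3 = 6(Δ_2 - Δ_1) = 54
Natural end conditions: m_0 = m_3 = 0.
Solving: m_0 = 0, m_1 = -34/5, m_2 = 76/5, m_3 = 0.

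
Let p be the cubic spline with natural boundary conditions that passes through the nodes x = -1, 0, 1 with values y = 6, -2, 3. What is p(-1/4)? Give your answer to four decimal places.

-1.0664

Put σ_i = p'' at the i-th knot. Here h = (1, 1) and Δ = (-8, 5), so the interior equations h_(i-1)·σ_(i-1) + 2(h_(i-1)+h_i)·σ_i + h_i·σ_(i+1) = 6(Δ_i − Δ_(i-1)) read
  1·σ_0 + 4·σ_1 + 1·σ_2 = 6(Δ_1 - Δ_0) = 78
Natural end conditions: σ_0 = σ_2 = 0.
Solving: σ_0 = 0, σ_1 = 39/2, σ_2 = 0.
On [-1, 0], p(x) = 6 - 45/4·(x + 1) + 0·(x + 1)² + 13/4·(x + 1)³.
With (x + 1) = 3/4: p(-1/4) = -273/256.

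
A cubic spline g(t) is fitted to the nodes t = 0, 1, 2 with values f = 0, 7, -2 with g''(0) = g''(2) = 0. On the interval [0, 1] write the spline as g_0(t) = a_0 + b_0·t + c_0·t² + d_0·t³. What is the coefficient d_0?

Put M_i = g'' at the i-th knot. Here h = (1, 1) and Δ = (7, -9), so the interior equations h_(i-1)·M_(i-1) + 2(h_(i-1)+h_i)·M_i + h_i·M_(i+1) = 6(Δ_i − Δ_(i-1)) read
  1·M_0 + 4·M_1 + 1·M_2 = 6(Δ_1 - Δ_0) = -96
Natural end conditions: M_0 = M_2 = 0.
Solving the tridiagonal system: M_0 = 0, M_1 = -24, M_2 = 0.
On [0, 1], with g_0(t) = a_0 + b_0·t + c_0·t² + d_0·t³: c_0 = M_0/2 = 0, d_0 = (M_1 - M_0)/(6h_0) = -4, b_0 = Δ_0 - h_0(2M_0 + M_1)/6 = 11.

-4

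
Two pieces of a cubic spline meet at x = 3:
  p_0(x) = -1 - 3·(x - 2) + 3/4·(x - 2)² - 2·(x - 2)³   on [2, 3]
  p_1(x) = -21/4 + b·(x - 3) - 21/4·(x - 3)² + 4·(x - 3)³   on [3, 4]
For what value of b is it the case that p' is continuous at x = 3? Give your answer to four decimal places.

-7.5000

p_0'(x) = -3 + 3/2·(x - 2) - 6·(x - 2)², so p_0'(3) = -15/2. On the right, p_1'(3) = b, so b = -15/2.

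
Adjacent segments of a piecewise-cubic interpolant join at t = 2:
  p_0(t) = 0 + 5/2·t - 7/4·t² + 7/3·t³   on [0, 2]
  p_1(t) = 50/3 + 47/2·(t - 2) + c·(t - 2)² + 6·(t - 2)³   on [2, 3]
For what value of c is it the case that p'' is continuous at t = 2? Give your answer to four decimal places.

p_0''(t) = -7/2 + 14·t, so p_0''(2) = 49/2. On the right, p_1''(2) = 2c, so c = 49/4.

12.2500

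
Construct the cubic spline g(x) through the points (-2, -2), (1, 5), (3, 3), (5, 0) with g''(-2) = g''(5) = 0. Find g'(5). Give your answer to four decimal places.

-1.4561

Put M_i = g'' at the i-th knot. Here h = (3, 2, 2) and Δ = (7/3, -1, -3/2), so the interior equations h_(i-1)·M_(i-1) + 2(h_(i-1)+h_i)·M_i + h_i·M_(i+1) = 6(Δ_i − Δ_(i-1)) read
  3·M_0 + 10·M_1 + 2·M_2 = 6(Δ_1 - Δ_0) = -20
  2·M_1 + 8·M_2 + 2·M_3 = 6(Δ_2 - Δ_1) = -3
Natural end conditions: M_0 = M_3 = 0.
Solving the tridiagonal system: M_0 = 0, M_1 = -77/38, M_2 = 5/38, M_3 = 0.
On [3, 5], g'(x) = b_2 + 2c_2·(x - 3) + 3d_2·(x - 3)² with b_2 = Δ_2 - h_2(2M_2 + M_3)/6 = -181/114, c_2 = M_2/2 = 5/76, d_2 = (M_3 - M_2)/(6h_2) = -5/456. So g'(5) = -83/57.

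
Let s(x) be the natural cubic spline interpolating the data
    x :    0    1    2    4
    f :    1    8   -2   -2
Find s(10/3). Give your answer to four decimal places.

Write m_i for s''(x_i). With h_i = 1, 1, 2 and divided differences Δ_i = 7, -10, 0, the continuity of s' gives the tridiagonal system
  1·m_0 + 4·m_1 + 1·m_2 = 6(Δ_1 - Δ_0) = -102
  1·m_1 + 6·m_2 + 2·m_3 = 6(Δ_2 - Δ_1) = 60
Natural end conditions: m_0 = m_3 = 0.
Solving the tridiagonal system: m_0 = 0, m_1 = -672/23, m_2 = 342/23, m_3 = 0.
On [2, 4], s(x) = -2 - 228/23·(x - 2) + 171/23·(x - 2)² - 57/46·(x - 2)³.
With (x - 2) = 4/3: s(10/3) = -1022/207.

-4.9372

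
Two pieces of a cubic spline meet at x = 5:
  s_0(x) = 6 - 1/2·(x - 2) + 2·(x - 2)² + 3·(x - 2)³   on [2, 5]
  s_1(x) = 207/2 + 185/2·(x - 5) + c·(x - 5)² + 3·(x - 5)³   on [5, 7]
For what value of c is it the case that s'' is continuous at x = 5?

29

s_0''(x) = 4 + 18·(x - 2), so s_0''(5) = 58. On the right, s_1''(5) = 2c, so c = 29.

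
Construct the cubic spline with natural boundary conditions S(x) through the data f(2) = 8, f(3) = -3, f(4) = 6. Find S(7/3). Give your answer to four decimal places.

Put M_i = S'' at the i-th knot. Here h = (1, 1) and Δ = (-11, 9), so the interior equations h_(i-1)·M_(i-1) + 2(h_(i-1)+h_i)·M_i + h_i·M_(i+1) = 6(Δ_i − Δ_(i-1)) read
  1·M_0 + 4·M_1 + 1·M_2 = 6(Δ_1 - Δ_0) = 120
Natural end conditions: M_0 = M_2 = 0.
Hence M_0 = 0, M_1 = 30, M_2 = 0.
On [2, 3], S(x) = 8 - 16·(x - 2) + 0·(x - 2)² + 5·(x - 2)³.
With (x - 2) = 1/3: S(7/3) = 77/27.

2.8519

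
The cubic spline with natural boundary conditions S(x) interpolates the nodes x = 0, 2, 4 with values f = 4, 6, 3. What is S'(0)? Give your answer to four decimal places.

1.6250

Write m_i for S''(x_i). With h_i = 2, 2 and divided differences Δ_i = 1, -3/2, the continuity of S' gives the tridiagonal system
  2·m_0 + 8·m_1 + 2·m_2 = 6(Δ_1 - Δ_0) = -15
Natural end conditions: m_0 = m_2 = 0.
Forward elimination and back-substitution give m_0 = 0, m_1 = -15/8, m_2 = 0.
On [0, 2], S'(x) = b_0 + 2c_0·x + 3d_0·x² with b_0 = Δ_0 - h_0(2m_0 + m_1)/6 = 13/8, c_0 = m_0/2 = 0, d_0 = (m_1 - m_0)/(6h_0) = -5/32. So S'(0) = 13/8.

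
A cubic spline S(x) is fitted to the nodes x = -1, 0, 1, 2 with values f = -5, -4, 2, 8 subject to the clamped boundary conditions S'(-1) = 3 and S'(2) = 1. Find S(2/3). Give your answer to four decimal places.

Put m_i = S'' at the i-th knot. Here h = (1, 1, 1) and Δ = (1, 6, 6), so the interior equations h_(i-1)·m_(i-1) + 2(h_(i-1)+h_i)·m_i + h_i·m_(i+1) = 6(Δ_i − Δ_(i-1)) read
  1·m_0 + 4·m_1 + 1·m_2 = 6(Δ_1 - Δ_0) = 30
  1·m_1 + 4·m_2 + 1·m_3 = 6(Δ_2 - Δ_1) = 0
Clamped end conditions give two more equations: 2h_0·m_0 + h_0·m_1 = 6(Δ_0 - S'(-1)) = -12 and h_2·m_2 + 2h_2·m_3 = 6(S'(2) - Δ_2) = -30.
Solving: m_0 = -164/15, m_1 = 148/15, m_2 = 22/15, m_3 = -236/15.
On [0, 1], S(x) = -4 + 37/15·x + 74/15·x² - 7/5·x³.
With x = 2/3: S(2/3) = -26/45.

-0.5778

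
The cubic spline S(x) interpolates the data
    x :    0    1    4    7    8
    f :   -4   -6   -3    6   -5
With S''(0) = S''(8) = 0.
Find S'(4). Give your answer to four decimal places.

Put M_i = S'' at the i-th knot. Here h = (1, 3, 3, 1) and Δ = (-2, 1, 3, -11), so the interior equations h_(i-1)·M_(i-1) + 2(h_(i-1)+h_i)·M_i + h_i·M_(i+1) = 6(Δ_i − Δ_(i-1)) read
  1·M_0 + 8·M_1 + 3·M_2 = 6(Δ_1 - Δ_0) = 18
  3·M_1 + 12·M_2 + 3·M_3 = 6(Δ_2 - Δ_1) = 12
  3·M_2 + 8·M_3 + 1·M_4 = 6(Δ_3 - Δ_2) = -84
Natural end conditions: M_0 = M_4 = 0.
Forward elimination and back-substitution give M_0 = 0, M_1 = 87/104, M_2 = 49/13, M_3 = -1239/104, M_4 = 0.
On [4, 7], S'(x) = b_2 + 2c_2·(x - 4) + 3d_2·(x - 4)² with b_2 = Δ_2 - h_2(2M_2 + M_3)/6 = 83/16, c_2 = M_2/2 = 49/26, d_2 = (M_3 - M_2)/(6h_2) = -1631/1872. So S'(4) = 83/16.

5.1875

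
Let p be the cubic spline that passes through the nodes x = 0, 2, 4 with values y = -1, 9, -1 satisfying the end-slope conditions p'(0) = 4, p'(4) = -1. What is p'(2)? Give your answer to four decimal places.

-0.7500

Put M_i = p'' at the i-th knot. Here h = (2, 2) and Δ = (5, -5), so the interior equations h_(i-1)·M_(i-1) + 2(h_(i-1)+h_i)·M_i + h_i·M_(i+1) = 6(Δ_i − Δ_(i-1)) read
  2·M_0 + 8·M_1 + 2·M_2 = 6(Δ_1 - Δ_0) = -60
Clamped end conditions give two more equations: 2h_0·M_0 + h_0·M_1 = 6(Δ_0 - p'(0)) = 6 and h_1·M_1 + 2h_1·M_2 = 6(p'(4) - Δ_1) = 24.
Solving the tridiagonal system: M_0 = 31/4, M_1 = -25/2, M_2 = 49/4.
On [2, 4], p'(x) = b_1 + 2c_1·(x - 2) + 3d_1·(x - 2)² with b_1 = Δ_1 - h_1(2M_1 + M_2)/6 = -3/4, c_1 = M_1/2 = -25/4, d_1 = (M_2 - M_1)/(6h_1) = 33/16. So p'(2) = -3/4.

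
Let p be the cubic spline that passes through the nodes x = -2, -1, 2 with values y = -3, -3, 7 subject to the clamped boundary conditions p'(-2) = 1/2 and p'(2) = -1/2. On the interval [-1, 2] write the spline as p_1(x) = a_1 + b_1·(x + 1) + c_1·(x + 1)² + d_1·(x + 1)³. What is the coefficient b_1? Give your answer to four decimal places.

1.1250

Put M_i = p'' at the i-th knot. Here h = (1, 3) and Δ = (0, 10/3), so the interior equations h_(i-1)·M_(i-1) + 2(h_(i-1)+h_i)·M_i + h_i·M_(i+1) = 6(Δ_i − Δ_(i-1)) read
  1·M_0 + 8·M_1 + 3·M_2 = 6(Δ_1 - Δ_0) = 20
Clamped end conditions give two more equations: 2h_0·M_0 + h_0·M_1 = 6(Δ_0 - p'(-2)) = -3 and h_1·M_1 + 2h_1·M_2 = 6(p'(2) - Δ_1) = -23.
Hence M_0 = -17/4, M_1 = 11/2, M_2 = -79/12.
On [-1, 2], with p_1(x) = a_1 + b_1·(x + 1) + c_1·(x + 1)² + d_1·(x + 1)³: c_1 = M_1/2 = 11/4, d_1 = (M_2 - M_1)/(6h_1) = -145/216, b_1 = Δ_1 - h_1(2M_1 + M_2)/6 = 9/8.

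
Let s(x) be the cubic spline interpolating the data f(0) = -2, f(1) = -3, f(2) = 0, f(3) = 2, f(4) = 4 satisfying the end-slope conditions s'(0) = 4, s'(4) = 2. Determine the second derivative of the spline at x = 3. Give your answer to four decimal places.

With σ_i denoting the second derivative at x_i, h_i = 1, 1, 1, 1, and Δ_i = (y_(i+1) − y_i)/h_i = -1, 3, 2, 2:
  1·σ_0 + 4·σ_1 + 1·σ_2 = 6(Δ_1 - Δ_0) = 24
  1·σ_1 + 4·σ_2 + 1·σ_3 = 6(Δ_2 - Δ_1) = -6
  1·σ_2 + 4·σ_3 + 1·σ_4 = 6(Δ_3 - Δ_2) = 0
Clamped end conditions give two more equations: 2h_0·σ_0 + h_0·σ_1 = 6(Δ_0 - s'(0)) = -30 and h_3·σ_3 + 2h_3·σ_4 = 6(s'(4) - Δ_3) = 0.
Hence σ_0 = -149/7, σ_1 = 88/7, σ_2 = -5, σ_3 = 10/7, σ_4 = -5/7.

1.4286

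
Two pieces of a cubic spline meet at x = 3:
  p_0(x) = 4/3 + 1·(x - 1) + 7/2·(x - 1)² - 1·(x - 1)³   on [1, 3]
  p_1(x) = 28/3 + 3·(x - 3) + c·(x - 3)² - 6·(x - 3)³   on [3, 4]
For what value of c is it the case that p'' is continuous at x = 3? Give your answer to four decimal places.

-2.5000

p_0''(x) = 7 - 6·(x - 1), so p_0''(3) = -5. On the right, p_1''(3) = 2c, so c = -5/2.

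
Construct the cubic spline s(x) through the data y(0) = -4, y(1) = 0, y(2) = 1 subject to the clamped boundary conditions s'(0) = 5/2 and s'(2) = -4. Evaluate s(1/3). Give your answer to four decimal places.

-2.8981

Put M_i = s'' at the i-th knot. Here h = (1, 1) and Δ = (4, 1), so the interior equations h_(i-1)·M_(i-1) + 2(h_(i-1)+h_i)·M_i + h_i·M_(i+1) = 6(Δ_i − Δ_(i-1)) read
  1·M_0 + 4·M_1 + 1·M_2 = 6(Δ_1 - Δ_0) = -18
Clamped end conditions give two more equations: 2h_0·M_0 + h_0·M_1 = 6(Δ_0 - s'(0)) = 9 and h_1·M_1 + 2h_1·M_2 = 6(s'(2) - Δ_1) = -30.
Hence M_0 = 23/4, M_1 = -5/2, M_2 = -55/4.
On [0, 1], s(x) = -4 + 5/2·x + 23/8·x² - 11/8·x³.
With x = 1/3: s(1/3) = -313/108.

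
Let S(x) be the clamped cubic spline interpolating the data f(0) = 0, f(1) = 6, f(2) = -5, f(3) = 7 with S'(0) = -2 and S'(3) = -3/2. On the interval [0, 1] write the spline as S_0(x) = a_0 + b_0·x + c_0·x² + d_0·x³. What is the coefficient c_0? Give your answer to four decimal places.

Put σ_i = S'' at the i-th knot. Here h = (1, 1, 1) and Δ = (6, -11, 12), so the interior equations h_(i-1)·σ_(i-1) + 2(h_(i-1)+h_i)·σ_i + h_i·σ_(i+1) = 6(Δ_i − Δ_(i-1)) read
  1·σ_0 + 4·σ_1 + 1·σ_2 = 6(Δ_1 - Δ_0) = -102
  1·σ_1 + 4·σ_2 + 1·σ_3 = 6(Δ_2 - Δ_1) = 138
Clamped end conditions give two more equations: 2h_0·σ_0 + h_0·σ_1 = 6(Δ_0 - S'(0)) = 48 and h_2·σ_2 + 2h_2·σ_3 = 6(S'(3) - Δ_2) = -81.
Hence σ_0 = 773/15, σ_1 = -826/15, σ_2 = 1001/15, σ_3 = -1108/15.
On [0, 1], with S_0(x) = a_0 + b_0·x + c_0·x² + d_0·x³: c_0 = σ_0/2 = 773/30, d_0 = (σ_1 - σ_0)/(6h_0) = -533/30, b_0 = Δ_0 - h_0(2σ_0 + σ_1)/6 = -2.

25.7667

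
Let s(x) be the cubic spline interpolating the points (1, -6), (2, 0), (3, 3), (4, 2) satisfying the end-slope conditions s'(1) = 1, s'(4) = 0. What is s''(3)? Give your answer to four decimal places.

Put M_i = s'' at the i-th knot. Here h = (1, 1, 1) and Δ = (6, 3, -1), so the interior equations h_(i-1)·M_(i-1) + 2(h_(i-1)+h_i)·M_i + h_i·M_(i+1) = 6(Δ_i − Δ_(i-1)) read
  1·M_0 + 4·M_1 + 1·M_2 = 6(Δ_1 - Δ_0) = -18
  1·M_1 + 4·M_2 + 1·M_3 = 6(Δ_2 - Δ_1) = -24
Clamped end conditions give two more equations: 2h_0·M_0 + h_0·M_1 = 6(Δ_0 - s'(1)) = 30 and h_2·M_2 + 2h_2·M_3 = 6(s'(4) - Δ_2) = 6.
Solving the tridiagonal system: M_0 = 284/15, M_1 = -118/15, M_2 = -82/15, M_3 = 86/15.

-5.4667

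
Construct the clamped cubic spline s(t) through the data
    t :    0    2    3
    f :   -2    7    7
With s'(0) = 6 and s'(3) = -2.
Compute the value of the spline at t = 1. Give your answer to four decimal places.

3.5208

With σ_i denoting the second derivative at x_i, h_i = 2, 1, and Δ_i = (y_(i+1) − y_i)/h_i = 9/2, 0:
  2·σ_0 + 6·σ_1 + 1·σ_2 = 6(Δ_1 - Δ_0) = -27
Clamped end conditions give two more equations: 2h_0·σ_0 + h_0·σ_1 = 6(Δ_0 - s'(0)) = -9 and h_1·σ_1 + 2h_1·σ_2 = 6(s'(3) - Δ_1) = -12.
Hence σ_0 = -5/12, σ_1 = -11/3, σ_2 = -25/6.
On [0, 2], s(t) = -2 + 6·t - 5/24·t² - 13/48·t³.
With t = 1: s(1) = 169/48.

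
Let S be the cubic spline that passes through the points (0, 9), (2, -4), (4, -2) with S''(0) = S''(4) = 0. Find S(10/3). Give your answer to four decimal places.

Put M_i = S'' at the i-th knot. Here h = (2, 2) and Δ = (-13/2, 1), so the interior equations h_(i-1)·M_(i-1) + 2(h_(i-1)+h_i)·M_i + h_i·M_(i+1) = 6(Δ_i − Δ_(i-1)) read
  2·M_0 + 8·M_1 + 2·M_2 = 6(Δ_1 - Δ_0) = 45
Natural end conditions: M_0 = M_2 = 0.
Solving the tridiagonal system: M_0 = 0, M_1 = 45/8, M_2 = 0.
On [2, 4], S(x) = -4 - 11/4·(x - 2) + 45/16·(x - 2)² - 15/32·(x - 2)³.
With (x - 2) = 4/3: S(10/3) = -34/9.

-3.7778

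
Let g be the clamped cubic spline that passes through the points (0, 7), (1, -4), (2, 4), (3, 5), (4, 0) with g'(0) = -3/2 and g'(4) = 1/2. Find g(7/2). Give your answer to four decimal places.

1.7612

With σ_i denoting the second derivative at x_i, h_i = 1, 1, 1, 1, and Δ_i = (y_(i+1) − y_i)/h_i = -11, 8, 1, -5:
  1·σ_0 + 4·σ_1 + 1·σ_2 = 6(Δ_1 - Δ_0) = 114
  1·σ_1 + 4·σ_2 + 1·σ_3 = 6(Δ_2 - Δ_1) = -42
  1·σ_2 + 4·σ_3 + 1·σ_4 = 6(Δ_3 - Δ_2) = -36
Clamped end conditions give two more equations: 2h_0·σ_0 + h_0·σ_1 = 6(Δ_0 - g'(0)) = -57 and h_3·σ_3 + 2h_3·σ_4 = 6(g'(4) - Δ_3) = 33.
Hence σ_0 = -1447/28, σ_1 = 649/14, σ_2 = -79/4, σ_3 = -131/14, σ_4 = 593/28.
On [3, 4], g(x) = 5 - 303/56·(x - 3) - 131/28·(x - 3)² + 285/56·(x - 3)³.
With (x - 3) = 1/2: g(7/2) = 789/448.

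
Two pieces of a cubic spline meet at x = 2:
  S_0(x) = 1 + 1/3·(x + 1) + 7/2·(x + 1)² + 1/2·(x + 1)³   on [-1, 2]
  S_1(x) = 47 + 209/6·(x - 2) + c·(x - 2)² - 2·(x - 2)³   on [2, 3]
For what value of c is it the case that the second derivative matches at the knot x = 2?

S_0''(x) = 7 + 3·(x + 1), so S_0''(2) = 16. On the right, S_1''(2) = 2c, so c = 8.

8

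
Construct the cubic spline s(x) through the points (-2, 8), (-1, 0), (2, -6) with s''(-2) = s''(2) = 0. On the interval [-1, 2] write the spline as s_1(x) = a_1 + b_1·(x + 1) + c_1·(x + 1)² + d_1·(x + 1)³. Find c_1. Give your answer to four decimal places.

2.2500

Write m_i for s''(x_i). With h_i = 1, 3 and divided differences Δ_i = -8, -2, the continuity of s' gives the tridiagonal system
  1·m_0 + 8·m_1 + 3·m_2 = 6(Δ_1 - Δ_0) = 36
Natural end conditions: m_0 = m_2 = 0.
Hence m_0 = 0, m_1 = 9/2, m_2 = 0.
On [-1, 2], with s_1(x) = a_1 + b_1·(x + 1) + c_1·(x + 1)² + d_1·(x + 1)³: c_1 = m_1/2 = 9/4, d_1 = (m_2 - m_1)/(6h_1) = -1/4, b_1 = Δ_1 - h_1(2m_1 + m_2)/6 = -13/2.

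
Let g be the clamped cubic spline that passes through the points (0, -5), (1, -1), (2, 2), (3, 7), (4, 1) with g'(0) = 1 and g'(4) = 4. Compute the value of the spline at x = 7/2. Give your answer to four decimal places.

With M_i denoting the second derivative at x_i, h_i = 1, 1, 1, 1, and Δ_i = (y_(i+1) − y_i)/h_i = 4, 3, 5, -6:
  1·M_0 + 4·M_1 + 1·M_2 = 6(Δ_1 - Δ_0) = -6
  1·M_1 + 4·M_2 + 1·M_3 = 6(Δ_2 - Δ_1) = 12
  1·M_2 + 4·M_3 + 1·M_4 = 6(Δ_3 - Δ_2) = -66
Clamped end conditions give two more equations: 2h_0·M_0 + h_0·M_1 = 6(Δ_0 - g'(0)) = 18 and h_3·M_3 + 2h_3·M_4 = 6(g'(4) - Δ_3) = 60.
Solving the tridiagonal system: M_0 = 363/28, M_1 = -111/14, M_2 = 51/4, M_3 = -435/14, M_4 = 1275/28.
On [3, 4], g(x) = 7 - 181/56·(x - 3) - 435/28·(x - 3)² + 715/56·(x - 3)³.
With (x - 3) = 1/2: g(7/2) = 1387/448.

3.0960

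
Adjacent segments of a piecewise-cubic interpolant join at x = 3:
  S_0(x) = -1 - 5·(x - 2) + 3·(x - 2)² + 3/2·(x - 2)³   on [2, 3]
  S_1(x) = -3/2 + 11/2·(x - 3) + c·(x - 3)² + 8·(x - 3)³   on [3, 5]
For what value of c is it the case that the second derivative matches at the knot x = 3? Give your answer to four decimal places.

S_0''(x) = 6 + 9·(x - 2), so S_0''(3) = 15. On the right, S_1''(3) = 2c, so c = 15/2.

7.5000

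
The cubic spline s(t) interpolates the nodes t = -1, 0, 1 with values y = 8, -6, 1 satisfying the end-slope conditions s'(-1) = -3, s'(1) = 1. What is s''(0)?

59

Put σ_i = s'' at the i-th knot. Here h = (1, 1) and Δ = (-14, 7), so the interior equations h_(i-1)·σ_(i-1) + 2(h_(i-1)+h_i)·σ_i + h_i·σ_(i+1) = 6(Δ_i − Δ_(i-1)) read
  1·σ_0 + 4·σ_1 + 1·σ_2 = 6(Δ_1 - Δ_0) = 126
Clamped end conditions give two more equations: 2h_0·σ_0 + h_0·σ_1 = 6(Δ_0 - s'(-1)) = -66 and h_1·σ_1 + 2h_1·σ_2 = 6(s'(1) - Δ_1) = -36.
Hence σ_0 = -125/2, σ_1 = 59, σ_2 = -95/2.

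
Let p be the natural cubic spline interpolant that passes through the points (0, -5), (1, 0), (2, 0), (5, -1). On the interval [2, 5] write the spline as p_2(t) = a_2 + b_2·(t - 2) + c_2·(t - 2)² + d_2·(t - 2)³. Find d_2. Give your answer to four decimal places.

-0.0394

With M_i denoting the second derivative at x_i, h_i = 1, 1, 3, and Δ_i = (y_(i+1) − y_i)/h_i = 5, 0, -1/3:
  1·M_0 + 4·M_1 + 1·M_2 = 6(Δ_1 - Δ_0) = -30
  1·M_1 + 8·M_2 + 3·M_3 = 6(Δ_2 - Δ_1) = -2
Natural end conditions: M_0 = M_3 = 0.
Hence M_0 = 0, M_1 = -238/31, M_2 = 22/31, M_3 = 0.
On [2, 5], with p_2(t) = a_2 + b_2·(t - 2) + c_2·(t - 2)² + d_2·(t - 2)³: c_2 = M_2/2 = 11/31, d_2 = (M_3 - M_2)/(6h_2) = -11/279, b_2 = Δ_2 - h_2(2M_2 + M_3)/6 = -97/93.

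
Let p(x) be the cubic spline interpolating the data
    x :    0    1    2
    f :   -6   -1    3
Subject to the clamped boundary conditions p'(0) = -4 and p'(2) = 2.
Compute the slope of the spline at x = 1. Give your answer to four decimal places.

Put σ_i = p'' at the i-th knot. Here h = (1, 1) and Δ = (5, 4), so the interior equations h_(i-1)·σ_(i-1) + 2(h_(i-1)+h_i)·σ_i + h_i·σ_(i+1) = 6(Δ_i − Δ_(i-1)) read
  1·σ_0 + 4·σ_1 + 1·σ_2 = 6(Δ_1 - Δ_0) = -6
Clamped end conditions give two more equations: 2h_0·σ_0 + h_0·σ_1 = 6(Δ_0 - p'(0)) = 54 and h_1·σ_1 + 2h_1·σ_2 = 6(p'(2) - Δ_1) = -12.
Hence σ_0 = 63/2, σ_1 = -9, σ_2 = -3/2.
On [1, 2], p'(x) = b_1 + 2c_1·(x - 1) + 3d_1·(x - 1)² with b_1 = Δ_1 - h_1(2σ_1 + σ_2)/6 = 29/4, c_1 = σ_1/2 = -9/2, d_1 = (σ_2 - σ_1)/(6h_1) = 5/4. So p'(1) = 29/4.

7.2500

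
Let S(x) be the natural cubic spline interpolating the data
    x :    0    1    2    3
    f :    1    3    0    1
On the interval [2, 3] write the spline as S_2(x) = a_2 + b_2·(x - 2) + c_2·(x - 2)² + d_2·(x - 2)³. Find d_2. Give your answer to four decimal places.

Put σ_i = S'' at the i-th knot. Here h = (1, 1, 1) and Δ = (2, -3, 1), so the interior equations h_(i-1)·σ_(i-1) + 2(h_(i-1)+h_i)·σ_i + h_i·σ_(i+1) = 6(Δ_i − Δ_(i-1)) read
  1·σ_0 + 4·σ_1 + 1·σ_2 = 6(Δ_1 - Δ_0) = -30
  1·σ_1 + 4·σ_2 + 1·σ_3 = 6(Δ_2 - Δ_1) = 24
Natural end conditions: σ_0 = σ_3 = 0.
Hence σ_0 = 0, σ_1 = -48/5, σ_2 = 42/5, σ_3 = 0.
On [2, 3], with S_2(x) = a_2 + b_2·(x - 2) + c_2·(x - 2)² + d_2·(x - 2)³: c_2 = σ_2/2 = 21/5, d_2 = (σ_3 - σ_2)/(6h_2) = -7/5, b_2 = Δ_2 - h_2(2σ_2 + σ_3)/6 = -9/5.

-1.4000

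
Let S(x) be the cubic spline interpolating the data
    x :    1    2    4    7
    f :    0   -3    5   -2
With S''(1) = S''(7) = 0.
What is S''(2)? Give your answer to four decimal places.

Put σ_i = S'' at the i-th knot. Here h = (1, 2, 3) and Δ = (-3, 4, -7/3), so the interior equations h_(i-1)·σ_(i-1) + 2(h_(i-1)+h_i)·σ_i + h_i·σ_(i+1) = 6(Δ_i − Δ_(i-1)) read
  1·σ_0 + 6·σ_1 + 2·σ_2 = 6(Δ_1 - Δ_0) = 42
  2·σ_1 + 10·σ_2 + 3·σ_3 = 6(Δ_2 - Δ_1) = -38
Natural end conditions: σ_0 = σ_3 = 0.
Hence σ_0 = 0, σ_1 = 62/7, σ_2 = -39/7, σ_3 = 0.

8.8571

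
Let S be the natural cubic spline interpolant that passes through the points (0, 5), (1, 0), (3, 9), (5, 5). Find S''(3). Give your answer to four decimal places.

-7.9091

Let m_i = S''(x_i). Step sizes h_i = 1, 2, 2; slopes of the chords Δ_i = (y_(i+1) - y_i)/h_i = -5, 9/2, -2.
  1·m_0 + 6·m_1 + 2·m_2 = 6(Δ_1 - Δ_0) = 57
  2·m_1 + 8·m_2 + 2·m_3 = 6(Δ_2 - Δ_1) = -39
Natural end conditions: m_0 = m_3 = 0.
Hence m_0 = 0, m_1 = 267/22, m_2 = -87/11, m_3 = 0.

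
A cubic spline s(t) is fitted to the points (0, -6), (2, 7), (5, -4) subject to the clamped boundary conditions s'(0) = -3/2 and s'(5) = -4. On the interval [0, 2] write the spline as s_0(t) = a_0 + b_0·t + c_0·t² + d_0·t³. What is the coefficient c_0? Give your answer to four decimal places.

Write M_i for s''(x_i). With h_i = 2, 3 and divided differences Δ_i = 13/2, -11/3, the continuity of s' gives the tridiagonal system
  2·M_0 + 10·M_1 + 3·M_2 = 6(Δ_1 - Δ_0) = -61
Clamped end conditions give two more equations: 2h_0·M_0 + h_0·M_1 = 6(Δ_0 - s'(0)) = 48 and h_1·M_1 + 2h_1·M_2 = 6(s'(5) - Δ_1) = -2.
Solving: M_0 = 88/5, M_1 = -56/5, M_2 = 79/15.
On [0, 2], with s_0(t) = a_0 + b_0·t + c_0·t² + d_0·t³: c_0 = M_0/2 = 44/5, d_0 = (M_1 - M_0)/(6h_0) = -12/5, b_0 = Δ_0 - h_0(2M_0 + M_1)/6 = -3/2.

8.8000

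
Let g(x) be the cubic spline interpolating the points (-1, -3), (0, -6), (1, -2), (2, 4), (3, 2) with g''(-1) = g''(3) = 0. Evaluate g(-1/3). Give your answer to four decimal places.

-5.5886

With σ_i denoting the second derivative at x_i, h_i = 1, 1, 1, 1, and Δ_i = (y_(i+1) − y_i)/h_i = -3, 4, 6, -2:
  1·σ_0 + 4·σ_1 + 1·σ_2 = 6(Δ_1 - Δ_0) = 42
  1·σ_1 + 4·σ_2 + 1·σ_3 = 6(Δ_2 - Δ_1) = 12
  1·σ_2 + 4·σ_3 + 1·σ_4 = 6(Δ_3 - Δ_2) = -48
Natural end conditions: σ_0 = σ_4 = 0.
Hence σ_0 = 0, σ_1 = 267/28, σ_2 = 27/7, σ_3 = -363/28, σ_4 = 0.
On [-1, 0], g(x) = -3 - 257/56·(x + 1) + 0·(x + 1)² + 89/56·(x + 1)³.
With (x + 1) = 2/3: g(-1/3) = -4225/756.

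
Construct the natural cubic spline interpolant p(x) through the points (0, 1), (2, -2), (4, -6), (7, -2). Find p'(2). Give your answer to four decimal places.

Let M_i = p''(x_i). Step sizes h_i = 2, 2, 3; slopes of the chords Δ_i = (y_(i+1) - y_i)/h_i = -3/2, -2, 4/3.
  2·M_0 + 8·M_1 + 2·M_2 = 6(Δ_1 - Δ_0) = -3
  2·M_1 + 10·M_2 + 3·M_3 = 6(Δ_2 - Δ_1) = 20
Natural end conditions: M_0 = M_3 = 0.
Forward elimination and back-substitution give M_0 = 0, M_1 = -35/38, M_2 = 83/38, M_3 = 0.
On [2, 4], p'(x) = b_1 + 2c_1·(x - 2) + 3d_1·(x - 2)² with b_1 = Δ_1 - h_1(2M_1 + M_2)/6 = -241/114, c_1 = M_1/2 = -35/76, d_1 = (M_2 - M_1)/(6h_1) = 59/228. So p'(2) = -241/114.

-2.1140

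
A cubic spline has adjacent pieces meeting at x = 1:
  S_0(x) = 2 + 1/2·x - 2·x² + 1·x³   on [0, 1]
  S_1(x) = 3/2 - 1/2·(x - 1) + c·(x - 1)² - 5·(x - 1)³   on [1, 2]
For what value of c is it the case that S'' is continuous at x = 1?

S_0''(x) = -4 + 6·x, so S_0''(1) = 2. On the right, S_1''(1) = 2c, so c = 1.

1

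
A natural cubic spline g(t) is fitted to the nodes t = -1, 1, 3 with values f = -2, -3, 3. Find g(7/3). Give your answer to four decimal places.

0.4815

Let M_i = g''(x_i). Step sizes h_i = 2, 2; slopes of the chords Δ_i = (y_(i+1) - y_i)/h_i = -1/2, 3.
  2·M_0 + 8·M_1 + 2·M_2 = 6(Δ_1 - Δ_0) = 21
Natural end conditions: M_0 = M_2 = 0.
Solving: M_0 = 0, M_1 = 21/8, M_2 = 0.
On [1, 3], g(t) = -3 + 5/4·(t - 1) + 21/16·(t - 1)² - 7/32·(t - 1)³.
With (t - 1) = 4/3: g(7/3) = 13/27.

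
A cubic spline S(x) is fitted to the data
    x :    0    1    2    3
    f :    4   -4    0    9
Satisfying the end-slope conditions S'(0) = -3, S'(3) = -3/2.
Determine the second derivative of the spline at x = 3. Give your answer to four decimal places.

Put σ_i = S'' at the i-th knot. Here h = (1, 1, 1) and Δ = (-8, 4, 9), so the interior equations h_(i-1)·σ_(i-1) + 2(h_(i-1)+h_i)·σ_i + h_i·σ_(i+1) = 6(Δ_i − Δ_(i-1)) read
  1·σ_0 + 4·σ_1 + 1·σ_2 = 6(Δ_1 - Δ_0) = 72
  1·σ_1 + 4·σ_2 + 1·σ_3 = 6(Δ_2 - Δ_1) = 30
Clamped end conditions give two more equations: 2h_0·σ_0 + h_0·σ_1 = 6(Δ_0 - S'(0)) = -30 and h_2·σ_2 + 2h_2·σ_3 = 6(S'(3) - Δ_2) = -63.
Forward elimination and back-substitution give σ_0 = -129/5, σ_1 = 108/5, σ_2 = 57/5, σ_3 = -186/5.

-37.2000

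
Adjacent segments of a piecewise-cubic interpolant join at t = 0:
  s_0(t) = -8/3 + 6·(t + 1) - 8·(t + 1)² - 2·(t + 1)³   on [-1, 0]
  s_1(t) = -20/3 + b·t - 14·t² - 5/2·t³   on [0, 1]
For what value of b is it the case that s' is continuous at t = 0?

-16

s_0'(t) = 6 - 16·(t + 1) - 6·(t + 1)², so s_0'(0) = -16. On the right, s_1'(0) = b, so b = -16.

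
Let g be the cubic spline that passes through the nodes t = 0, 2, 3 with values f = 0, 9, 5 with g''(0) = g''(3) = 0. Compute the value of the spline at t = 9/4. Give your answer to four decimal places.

8.4648

With M_i denoting the second derivative at x_i, h_i = 2, 1, and Δ_i = (y_(i+1) − y_i)/h_i = 9/2, -4:
  2·M_0 + 6·M_1 + 1·M_2 = 6(Δ_1 - Δ_0) = -51
Natural end conditions: M_0 = M_2 = 0.
Forward elimination and back-substitution give M_0 = 0, M_1 = -17/2, M_2 = 0.
On [2, 3], g(t) = 9 - 7/6·(t - 2) - 17/4·(t - 2)² + 17/12·(t - 2)³.
With (t - 2) = 1/4: g(9/4) = 2167/256.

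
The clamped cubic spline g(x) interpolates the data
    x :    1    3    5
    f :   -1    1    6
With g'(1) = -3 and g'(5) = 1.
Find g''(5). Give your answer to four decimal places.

With m_i denoting the second derivative at x_i, h_i = 2, 2, and Δ_i = (y_(i+1) − y_i)/h_i = 1, 5/2:
  2·m_0 + 8·m_1 + 2·m_2 = 6(Δ_1 - Δ_0) = 9
Clamped end conditions give two more equations: 2h_0·m_0 + h_0·m_1 = 6(Δ_0 - g'(1)) = 24 and h_1·m_1 + 2h_1·m_2 = 6(g'(5) - Δ_1) = -9.
Solving the tridiagonal system: m_0 = 47/8, m_1 = 1/4, m_2 = -19/8.

-2.3750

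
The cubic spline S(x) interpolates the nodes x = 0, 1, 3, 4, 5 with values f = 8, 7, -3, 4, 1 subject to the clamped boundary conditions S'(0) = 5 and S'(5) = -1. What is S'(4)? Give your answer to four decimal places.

Let M_i = S''(x_i). Step sizes h_i = 1, 2, 1, 1; slopes of the chords Δ_i = (y_(i+1) - y_i)/h_i = -1, -5, 7, -3.
  1·M_0 + 6·M_1 + 2·M_2 = 6(Δ_1 - Δ_0) = -24
  2·M_1 + 6·M_2 + 1·M_3 = 6(Δ_2 - Δ_1) = 72
  1·M_2 + 4·M_3 + 1·M_4 = 6(Δ_3 - Δ_2) = -60
Clamped end conditions give two more equations: 2h_0·M_0 + h_0·M_1 = 6(Δ_0 - S'(0)) = -36 and h_3·M_3 + 2h_3·M_4 = 6(S'(5) - Δ_3) = 12.
Forward elimination and back-substitution give M_0 = -225/16, M_1 = -63/8, M_2 = 597/32, M_3 = -387/16, M_4 = 579/32.
On [4, 5], S'(x) = b_3 + 2c_3·(x - 4) + 3d_3·(x - 4)² with b_3 = Δ_3 - h_3(2M_3 + M_4)/6 = 131/64, c_3 = M_3/2 = -387/32, d_3 = (M_4 - M_3)/(6h_3) = 451/64. So S'(4) = 131/64.

2.0469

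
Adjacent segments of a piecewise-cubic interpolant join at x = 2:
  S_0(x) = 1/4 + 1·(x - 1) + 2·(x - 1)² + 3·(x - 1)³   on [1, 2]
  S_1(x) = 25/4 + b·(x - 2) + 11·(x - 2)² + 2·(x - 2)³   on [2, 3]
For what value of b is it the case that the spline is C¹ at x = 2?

14

S_0'(x) = 1 + 4·(x - 1) + 9·(x - 1)², so S_0'(2) = 14. On the right, S_1'(2) = b, so b = 14.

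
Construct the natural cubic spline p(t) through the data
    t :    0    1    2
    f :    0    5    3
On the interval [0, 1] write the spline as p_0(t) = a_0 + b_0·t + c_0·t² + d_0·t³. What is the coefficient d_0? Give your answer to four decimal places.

-1.7500

With M_i denoting the second derivative at x_i, h_i = 1, 1, and Δ_i = (y_(i+1) − y_i)/h_i = 5, -2:
  1·M_0 + 4·M_1 + 1·M_2 = 6(Δ_1 - Δ_0) = -42
Natural end conditions: M_0 = M_2 = 0.
Solving: M_0 = 0, M_1 = -21/2, M_2 = 0.
On [0, 1], with p_0(t) = a_0 + b_0·t + c_0·t² + d_0·t³: c_0 = M_0/2 = 0, d_0 = (M_1 - M_0)/(6h_0) = -7/4, b_0 = Δ_0 - h_0(2M_0 + M_1)/6 = 27/4.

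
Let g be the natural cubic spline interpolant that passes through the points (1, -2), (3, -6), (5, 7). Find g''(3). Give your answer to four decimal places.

Let m_i = g''(x_i). Step sizes h_i = 2, 2; slopes of the chords Δ_i = (y_(i+1) - y_i)/h_i = -2, 13/2.
  2·m_0 + 8·m_1 + 2·m_2 = 6(Δ_1 - Δ_0) = 51
Natural end conditions: m_0 = m_2 = 0.
Solving: m_0 = 0, m_1 = 51/8, m_2 = 0.

6.3750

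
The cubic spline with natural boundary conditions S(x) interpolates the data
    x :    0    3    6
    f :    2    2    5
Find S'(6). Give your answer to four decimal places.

1.2500

Put M_i = S'' at the i-th knot. Here h = (3, 3) and Δ = (0, 1), so the interior equations h_(i-1)·M_(i-1) + 2(h_(i-1)+h_i)·M_i + h_i·M_(i+1) = 6(Δ_i − Δ_(i-1)) read
  3·M_0 + 12·M_1 + 3·M_2 = 6(Δ_1 - Δ_0) = 6
Natural end conditions: M_0 = M_2 = 0.
Hence M_0 = 0, M_1 = 1/2, M_2 = 0.
On [3, 6], S'(x) = b_1 + 2c_1·(x - 3) + 3d_1·(x - 3)² with b_1 = Δ_1 - h_1(2M_1 + M_2)/6 = 1/2, c_1 = M_1/2 = 1/4, d_1 = (M_2 - M_1)/(6h_1) = -1/36. So S'(6) = 5/4.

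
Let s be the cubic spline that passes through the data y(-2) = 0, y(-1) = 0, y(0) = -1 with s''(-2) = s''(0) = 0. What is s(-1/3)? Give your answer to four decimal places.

-0.5926

With M_i denoting the second derivative at x_i, h_i = 1, 1, and Δ_i = (y_(i+1) − y_i)/h_i = 0, -1:
  1·M_0 + 4·M_1 + 1·M_2 = 6(Δ_1 - Δ_0) = -6
Natural end conditions: M_0 = M_2 = 0.
Solving the tridiagonal system: M_0 = 0, M_1 = -3/2, M_2 = 0.
On [-1, 0], s(x) = 0 - 1/2·(x + 1) - 3/4·(x + 1)² + 1/4·(x + 1)³.
With (x + 1) = 2/3: s(-1/3) = -16/27.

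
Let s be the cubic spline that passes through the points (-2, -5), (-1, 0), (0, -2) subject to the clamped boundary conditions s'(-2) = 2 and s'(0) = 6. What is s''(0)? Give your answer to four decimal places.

36.5000

With m_i denoting the second derivative at x_i, h_i = 1, 1, and Δ_i = (y_(i+1) − y_i)/h_i = 5, -2:
  1·m_0 + 4·m_1 + 1·m_2 = 6(Δ_1 - Δ_0) = -42
Clamped end conditions give two more equations: 2h_0·m_0 + h_0·m_1 = 6(Δ_0 - s'(-2)) = 18 and h_1·m_1 + 2h_1·m_2 = 6(s'(0) - Δ_1) = 48.
Solving the tridiagonal system: m_0 = 43/2, m_1 = -25, m_2 = 73/2.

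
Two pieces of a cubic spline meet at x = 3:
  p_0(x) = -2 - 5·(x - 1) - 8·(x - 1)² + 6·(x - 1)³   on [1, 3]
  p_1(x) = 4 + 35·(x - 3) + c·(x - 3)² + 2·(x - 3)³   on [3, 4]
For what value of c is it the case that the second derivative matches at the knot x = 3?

p_0''(x) = -16 + 36·(x - 1), so p_0''(3) = 56. On the right, p_1''(3) = 2c, so c = 28.

28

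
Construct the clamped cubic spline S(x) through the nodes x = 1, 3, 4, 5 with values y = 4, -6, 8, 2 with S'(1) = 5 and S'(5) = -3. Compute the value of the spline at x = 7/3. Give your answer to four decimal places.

-5.3872

Put M_i = S'' at the i-th knot. Here h = (2, 1, 1) and Δ = (-5, 14, -6), so the interior equations h_(i-1)·M_(i-1) + 2(h_(i-1)+h_i)·M_i + h_i·M_(i+1) = 6(Δ_i − Δ_(i-1)) read
  2·M_0 + 6·M_1 + 1·M_2 = 6(Δ_1 - Δ_0) = 114
  1·M_1 + 4·M_2 + 1·M_3 = 6(Δ_2 - Δ_1) = -120
Clamped end conditions give two more equations: 2h_0·M_0 + h_0·M_1 = 6(Δ_0 - S'(1)) = -60 and h_2·M_2 + 2h_2·M_3 = 6(S'(5) - Δ_2) = 18.
Forward elimination and back-substitution give M_0 = -376/11, M_1 = 422/11, M_2 = -526/11, M_3 = 362/11.
On [1, 3], S(x) = 4 + 5·(x - 1) - 188/11·(x - 1)² + 133/22·(x - 1)³.
With (x - 1) = 4/3: S(7/3) = -1600/297.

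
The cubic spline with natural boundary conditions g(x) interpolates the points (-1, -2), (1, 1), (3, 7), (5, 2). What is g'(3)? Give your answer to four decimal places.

0.6333

Put M_i = g'' at the i-th knot. Here h = (2, 2, 2) and Δ = (3/2, 3, -5/2), so the interior equations h_(i-1)·M_(i-1) + 2(h_(i-1)+h_i)·M_i + h_i·M_(i+1) = 6(Δ_i − Δ_(i-1)) read
  2·M_0 + 8·M_1 + 2·M_2 = 6(Δ_1 - Δ_0) = 9
  2·M_1 + 8·M_2 + 2·M_3 = 6(Δ_2 - Δ_1) = -33
Natural end conditions: M_0 = M_3 = 0.
Solving the tridiagonal system: M_0 = 0, M_1 = 23/10, M_2 = -47/10, M_3 = 0.
On [3, 5], g'(x) = b_2 + 2c_2·(x - 3) + 3d_2·(x - 3)² with b_2 = Δ_2 - h_2(2M_2 + M_3)/6 = 19/30, c_2 = M_2/2 = -47/20, d_2 = (M_3 - M_2)/(6h_2) = 47/120. So g'(3) = 19/30.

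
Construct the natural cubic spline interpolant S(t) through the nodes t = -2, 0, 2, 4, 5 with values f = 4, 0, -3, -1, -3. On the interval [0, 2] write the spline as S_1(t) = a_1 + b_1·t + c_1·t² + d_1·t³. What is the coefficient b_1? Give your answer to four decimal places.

Let m_i = S''(x_i). Step sizes h_i = 2, 2, 2, 1; slopes of the chords Δ_i = (y_(i+1) - y_i)/h_i = -2, -3/2, 1, -2.
  2·m_0 + 8·m_1 + 2·m_2 = 6(Δ_1 - Δ_0) = 3
  2·m_1 + 8·m_2 + 2·m_3 = 6(Δ_2 - Δ_1) = 15
  2·m_2 + 6·m_3 + 1·m_4 = 6(Δ_3 - Δ_2) = -18
Natural end conditions: m_0 = m_4 = 0.
Hence m_0 = 0, m_1 = -15/41, m_2 = 243/82, m_3 = -327/82, m_4 = 0.
On [0, 2], with S_1(t) = a_1 + b_1·t + c_1·t² + d_1·t³: c_1 = m_1/2 = -15/82, d_1 = (m_2 - m_1)/(6h_1) = 91/328, b_1 = Δ_1 - h_1(2m_1 + m_2)/6 = -92/41.

-2.2439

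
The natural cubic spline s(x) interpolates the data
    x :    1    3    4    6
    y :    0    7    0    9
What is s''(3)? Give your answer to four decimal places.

Let M_i = s''(x_i). Step sizes h_i = 2, 1, 2; slopes of the chords Δ_i = (y_(i+1) - y_i)/h_i = 7/2, -7, 9/2.
  2·M_0 + 6·M_1 + 1·M_2 = 6(Δ_1 - Δ_0) = -63
  1·M_1 + 6·M_2 + 2·M_3 = 6(Δ_2 - Δ_1) = 69
Natural end conditions: M_0 = M_3 = 0.
Forward elimination and back-substitution give M_0 = 0, M_1 = -447/35, M_2 = 477/35, M_3 = 0.

-12.7714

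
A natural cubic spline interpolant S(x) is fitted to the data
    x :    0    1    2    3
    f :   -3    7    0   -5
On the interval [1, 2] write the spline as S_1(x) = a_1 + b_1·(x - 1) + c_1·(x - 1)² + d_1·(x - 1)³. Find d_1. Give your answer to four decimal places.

6.3333

With σ_i denoting the second derivative at x_i, h_i = 1, 1, 1, and Δ_i = (y_(i+1) − y_i)/h_i = 10, -7, -5:
  1·σ_0 + 4·σ_1 + 1·σ_2 = 6(Δ_1 - Δ_0) = -102
  1·σ_1 + 4·σ_2 + 1·σ_3 = 6(Δ_2 - Δ_1) = 12
Natural end conditions: σ_0 = σ_3 = 0.
Hence σ_0 = 0, σ_1 = -28, σ_2 = 10, σ_3 = 0.
On [1, 2], with S_1(x) = a_1 + b_1·(x - 1) + c_1·(x - 1)² + d_1·(x - 1)³: c_1 = σ_1/2 = -14, d_1 = (σ_2 - σ_1)/(6h_1) = 19/3, b_1 = Δ_1 - h_1(2σ_1 + σ_2)/6 = 2/3.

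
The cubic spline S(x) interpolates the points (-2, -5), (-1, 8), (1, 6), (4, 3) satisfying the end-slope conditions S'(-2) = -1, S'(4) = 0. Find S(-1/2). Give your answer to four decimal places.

With M_i denoting the second derivative at x_i, h_i = 1, 2, 3, and Δ_i = (y_(i+1) − y_i)/h_i = 13, -1, -1:
  1·M_0 + 6·M_1 + 2·M_2 = 6(Δ_1 - Δ_0) = -84
  2·M_1 + 10·M_2 + 3·M_3 = 6(Δ_2 - Δ_1) = 0
Clamped end conditions give two more equations: 2h_0·M_0 + h_0·M_1 = 6(Δ_0 - S'(-2)) = 84 and h_2·M_2 + 2h_2·M_3 = 6(S'(4) - Δ_2) = 6.
Solving: M_0 = 3104/57, M_1 = -1420/57, M_2 = 314/57, M_3 = -100/57.
On [-1, 1], S(x) = 8 + 785/57·(x + 1) - 710/57·(x + 1)² + 289/114·(x + 1)³.
With (x + 1) = 1/2: S(-1/2) = 3675/304.

12.0888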